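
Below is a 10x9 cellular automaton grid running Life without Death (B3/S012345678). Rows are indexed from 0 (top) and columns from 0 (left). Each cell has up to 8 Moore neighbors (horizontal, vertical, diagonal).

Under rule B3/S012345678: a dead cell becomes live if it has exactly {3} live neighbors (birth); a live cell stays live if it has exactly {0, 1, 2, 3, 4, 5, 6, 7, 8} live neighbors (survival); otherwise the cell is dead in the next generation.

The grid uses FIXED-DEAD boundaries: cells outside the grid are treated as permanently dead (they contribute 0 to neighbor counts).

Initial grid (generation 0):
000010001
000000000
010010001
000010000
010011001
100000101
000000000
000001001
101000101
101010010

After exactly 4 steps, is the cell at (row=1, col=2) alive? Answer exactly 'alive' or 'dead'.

Simulating step by step:
Generation 0 (given above): 23 live cells
Generation 1: 32 live cells
000010001
000000000
010010001
000110000
010011011
100001111
000000010
000001011
101101101
101110010
Generation 2: 42 live cells
000010001
000000000
010110001
001110011
010111011
100011111
000001010
000011011
101101101
101111110
Generation 3: 49 live cells
000010001
000110000
010110011
011110111
010111011
100111111
000001010
000111011
101101101
101111110
Generation 4: 59 live cells
000110001
001111011
010110111
111110111
110111011
101111111
000001010
001111011
101101101
101111110

Cell (1,2) at generation 4: 1 -> alive

Answer: alive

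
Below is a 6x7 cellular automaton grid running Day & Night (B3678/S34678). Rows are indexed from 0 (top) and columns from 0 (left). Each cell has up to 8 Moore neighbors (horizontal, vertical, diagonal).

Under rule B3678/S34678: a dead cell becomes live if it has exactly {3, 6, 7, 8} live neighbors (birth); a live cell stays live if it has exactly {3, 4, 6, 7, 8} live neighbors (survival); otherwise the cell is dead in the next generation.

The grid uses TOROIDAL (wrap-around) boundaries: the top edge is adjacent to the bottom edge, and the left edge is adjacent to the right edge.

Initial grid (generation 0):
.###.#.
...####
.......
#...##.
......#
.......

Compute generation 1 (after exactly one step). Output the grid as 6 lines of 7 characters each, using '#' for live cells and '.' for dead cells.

Simulating step by step:
Generation 0 (given above): 12 live cells
Generation 1: 11 live cells
(generation 1 grid is the final answer)

Answer: ..##.##
...###.
...#...
......#
.....#.
..#....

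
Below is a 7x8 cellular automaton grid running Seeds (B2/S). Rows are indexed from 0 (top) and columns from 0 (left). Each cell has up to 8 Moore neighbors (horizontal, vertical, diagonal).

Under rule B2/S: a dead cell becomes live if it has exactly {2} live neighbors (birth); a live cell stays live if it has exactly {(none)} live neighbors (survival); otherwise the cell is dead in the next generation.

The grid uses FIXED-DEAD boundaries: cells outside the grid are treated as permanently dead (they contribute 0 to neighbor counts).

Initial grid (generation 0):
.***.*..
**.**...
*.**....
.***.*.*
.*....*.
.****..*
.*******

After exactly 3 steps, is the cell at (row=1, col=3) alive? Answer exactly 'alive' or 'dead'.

Answer: alive

Derivation:
Simulating step by step:
Generation 0 (given above): 30 live cells
Generation 1: 4 live cells
........
.....*..
.....**.
........
........
........
*.......
Generation 2: 4 live cells
........
....*...
....*...
.....**.
........
........
........
Generation 3: 7 live cells
........
...*.*..
...*..*.
....*...
.....**.
........
........

Cell (1,3) at generation 3: 1 -> alive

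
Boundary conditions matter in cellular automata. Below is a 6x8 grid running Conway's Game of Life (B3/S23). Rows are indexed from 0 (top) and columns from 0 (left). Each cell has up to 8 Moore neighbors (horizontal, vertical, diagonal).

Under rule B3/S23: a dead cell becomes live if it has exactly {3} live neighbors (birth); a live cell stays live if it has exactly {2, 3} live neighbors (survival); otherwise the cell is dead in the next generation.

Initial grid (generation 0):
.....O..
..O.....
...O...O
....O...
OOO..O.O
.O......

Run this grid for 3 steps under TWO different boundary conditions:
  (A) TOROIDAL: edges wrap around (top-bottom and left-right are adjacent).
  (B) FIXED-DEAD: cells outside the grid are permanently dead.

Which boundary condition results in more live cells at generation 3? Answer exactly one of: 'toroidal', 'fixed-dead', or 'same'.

Under TOROIDAL boundary, generation 3:
........
........
...OO...
...OO.O.
.....OOO
........
Population = 8

Under FIXED-DEAD boundary, generation 3:
........
........
...OO...
...OO...
.O......
........
Population = 5

Comparison: toroidal=8, fixed-dead=5 -> toroidal

Answer: toroidal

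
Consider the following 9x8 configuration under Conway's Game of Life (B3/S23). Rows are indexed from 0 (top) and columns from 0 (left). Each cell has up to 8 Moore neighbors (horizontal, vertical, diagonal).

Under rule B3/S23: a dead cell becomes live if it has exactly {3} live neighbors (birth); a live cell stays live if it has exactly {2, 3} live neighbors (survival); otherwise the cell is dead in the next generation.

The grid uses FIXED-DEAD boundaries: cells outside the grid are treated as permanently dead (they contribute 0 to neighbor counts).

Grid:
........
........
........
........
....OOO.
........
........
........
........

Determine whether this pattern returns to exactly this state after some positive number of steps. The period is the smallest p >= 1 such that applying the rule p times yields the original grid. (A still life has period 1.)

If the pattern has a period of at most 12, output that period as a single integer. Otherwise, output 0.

Answer: 2

Derivation:
Simulating and comparing each generation to the original:
Gen 0 (original, given above): 3 live cells
Gen 1: 3 live cells, differs from original
Gen 2: 3 live cells, MATCHES original -> period = 2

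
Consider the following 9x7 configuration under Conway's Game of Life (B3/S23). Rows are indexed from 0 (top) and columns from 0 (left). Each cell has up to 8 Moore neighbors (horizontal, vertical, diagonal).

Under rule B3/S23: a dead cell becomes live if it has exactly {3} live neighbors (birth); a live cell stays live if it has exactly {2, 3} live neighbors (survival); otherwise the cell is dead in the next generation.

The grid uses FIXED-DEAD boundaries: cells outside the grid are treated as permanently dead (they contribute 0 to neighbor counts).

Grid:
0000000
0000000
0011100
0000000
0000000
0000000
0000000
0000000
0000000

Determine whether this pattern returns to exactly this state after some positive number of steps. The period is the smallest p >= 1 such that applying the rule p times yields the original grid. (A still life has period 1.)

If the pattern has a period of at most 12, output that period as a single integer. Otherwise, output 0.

Answer: 2

Derivation:
Simulating and comparing each generation to the original:
Gen 0 (original, given above): 3 live cells
Gen 1: 3 live cells, differs from original
Gen 2: 3 live cells, MATCHES original -> period = 2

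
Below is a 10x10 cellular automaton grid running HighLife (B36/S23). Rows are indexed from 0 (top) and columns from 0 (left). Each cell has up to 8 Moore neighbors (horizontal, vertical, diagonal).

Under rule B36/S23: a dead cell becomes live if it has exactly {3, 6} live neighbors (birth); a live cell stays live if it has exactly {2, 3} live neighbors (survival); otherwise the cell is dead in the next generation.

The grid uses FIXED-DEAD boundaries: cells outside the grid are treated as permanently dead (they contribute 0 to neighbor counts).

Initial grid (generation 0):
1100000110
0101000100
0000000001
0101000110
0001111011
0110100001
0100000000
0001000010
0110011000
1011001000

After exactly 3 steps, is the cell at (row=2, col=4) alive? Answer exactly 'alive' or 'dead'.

Answer: alive

Derivation:
Simulating step by step:
Generation 0 (given above): 33 live cells
Generation 1: 36 live cells
1110000110
1110000100
0000000100
0011011100
0100011001
0110100011
0101000000
0100000000
0100111100
0011011000
Generation 2: 40 live cells
1010000110
1010001100
0001000110
0010110110
0100000001
1101110011
1101000000
1100111000
0101100100
0011000100
Generation 3: 37 live cells
0000001110
0011001000
0111110000
0011101101
1100001101
0001100011
0001101000
0000011000
1100000100
0011100000

Cell (2,4) at generation 3: 1 -> alive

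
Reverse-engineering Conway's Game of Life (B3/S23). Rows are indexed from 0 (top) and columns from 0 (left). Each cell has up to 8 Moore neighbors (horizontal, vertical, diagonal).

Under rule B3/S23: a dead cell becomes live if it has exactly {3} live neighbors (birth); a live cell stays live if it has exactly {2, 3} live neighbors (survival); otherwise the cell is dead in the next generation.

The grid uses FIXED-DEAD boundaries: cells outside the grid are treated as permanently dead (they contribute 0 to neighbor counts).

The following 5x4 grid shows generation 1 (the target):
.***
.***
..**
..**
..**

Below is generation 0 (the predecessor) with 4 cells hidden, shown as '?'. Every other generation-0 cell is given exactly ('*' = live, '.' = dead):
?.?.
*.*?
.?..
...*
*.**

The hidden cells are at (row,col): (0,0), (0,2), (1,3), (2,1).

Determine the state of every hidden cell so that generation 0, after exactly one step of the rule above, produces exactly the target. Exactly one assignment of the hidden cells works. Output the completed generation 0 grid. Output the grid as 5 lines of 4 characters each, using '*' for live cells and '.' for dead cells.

Hidden generation-0 cells (in order): (0,0), (0,2), (1,3), (2,1).
A hidden cell only influences target cells in its own 3x3 neighborhood. Try each of the 2^4 = 16 assignments, step the completed generation 0 forward once under B3/S23, and compare with the target:
  (0,0)=. (0,2)=. (1,3)=. (2,1)=. -> step gives (0,1)='.' but target has '*' -> reject
  (0,0)=. (0,2)=. (1,3)=. (2,1)=* -> step gives (0,1)='.' but target has '*' -> reject
  (0,0)=. (0,2)=. (1,3)=* (2,1)=. -> step gives (0,1)='.' but target has '*' -> reject
  (0,0)=. (0,2)=. (1,3)=* (2,1)=* -> step gives (0,1)='.' but target has '*' -> reject
  (0,0)=. (0,2)=* (1,3)=. (2,1)=. -> step gives (0,2)='.' but target has '*' -> reject
  (0,0)=. (0,2)=* (1,3)=. (2,1)=* -> step gives (0,2)='.' but target has '*' -> reject
  (0,0)=. (0,2)=* (1,3)=* (2,1)=. -> step reproduces the target at every cell -> ACCEPT
  (0,0)=. (0,2)=* (1,3)=* (2,1)=* -> step gives (1,1)='.' but target has '*' -> reject
  (0,0)=* (0,2)=. (1,3)=. (2,1)=. -> step gives (0,2)='.' but target has '*' -> reject
  (0,0)=* (0,2)=. (1,3)=. (2,1)=* -> step gives (0,2)='.' but target has '*' -> reject
  (0,0)=* (0,2)=. (1,3)=* (2,1)=. -> step gives (0,2)='.' but target has '*' -> reject
  (0,0)=* (0,2)=. (1,3)=* (2,1)=* -> step gives (0,2)='.' but target has '*' -> reject
  (0,0)=* (0,2)=* (1,3)=. (2,1)=. -> step gives (0,1)='.' but target has '*' -> reject
  (0,0)=* (0,2)=* (1,3)=. (2,1)=* -> step gives (0,1)='.' but target has '*' -> reject
  (0,0)=* (0,2)=* (1,3)=* (2,1)=. -> step gives (0,1)='.' but target has '*' -> reject
  (0,0)=* (0,2)=* (1,3)=* (2,1)=* -> step gives (0,1)='.' but target has '*' -> reject
Unique solution: (0,0)=dead, (0,2)=live, (1,3)=live, (2,1)=dead.
Check: live-neighbor counts of every cell in the completed generation 0:
1323
0322
1233
1232
0222
Applying B3/S23 to generation 0 with these counts gives:
.***
.***
..**
..**
..**
which matches the target exactly.

Answer: ..*.
*.**
....
...*
*.**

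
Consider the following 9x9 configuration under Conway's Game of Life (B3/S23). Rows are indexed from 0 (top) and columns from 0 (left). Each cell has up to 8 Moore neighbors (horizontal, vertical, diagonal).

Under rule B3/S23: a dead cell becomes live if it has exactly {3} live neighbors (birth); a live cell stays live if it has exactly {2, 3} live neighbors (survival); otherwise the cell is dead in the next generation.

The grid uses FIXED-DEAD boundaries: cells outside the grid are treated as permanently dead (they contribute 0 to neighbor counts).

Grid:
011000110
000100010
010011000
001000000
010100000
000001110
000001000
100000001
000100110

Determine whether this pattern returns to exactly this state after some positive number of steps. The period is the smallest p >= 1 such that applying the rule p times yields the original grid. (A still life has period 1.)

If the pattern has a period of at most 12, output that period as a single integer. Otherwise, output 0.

Simulating and comparing each generation to the original:
Gen 0 (original, given above): 21 live cells
Gen 1: 25 live cells, differs from original
Gen 2: 23 live cells, differs from original
Gen 3: 30 live cells, differs from original
Gen 4: 14 live cells, differs from original
Gen 5: 11 live cells, differs from original
Gen 6: 10 live cells, differs from original
Gen 7: 9 live cells, differs from original
Gen 8: 9 live cells, differs from original
Gen 9: 9 live cells, differs from original
Gen 10: 9 live cells, differs from original
Gen 11: 9 live cells, differs from original
Gen 12: 9 live cells, differs from original
No period found within 12 steps.

Answer: 0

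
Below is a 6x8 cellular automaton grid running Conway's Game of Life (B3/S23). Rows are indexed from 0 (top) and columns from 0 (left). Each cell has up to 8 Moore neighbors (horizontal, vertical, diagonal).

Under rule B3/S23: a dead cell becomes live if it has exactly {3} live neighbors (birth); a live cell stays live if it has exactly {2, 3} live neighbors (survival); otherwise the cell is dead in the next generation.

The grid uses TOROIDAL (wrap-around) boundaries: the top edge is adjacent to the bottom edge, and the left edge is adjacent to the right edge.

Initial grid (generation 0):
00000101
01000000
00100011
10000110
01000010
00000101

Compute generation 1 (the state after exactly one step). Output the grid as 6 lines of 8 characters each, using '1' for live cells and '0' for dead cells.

Answer: 10000000
10000001
11000111
11000100
10000000
10000101

Derivation:
Simulating step by step:
Generation 0 (given above): 13 live cells
Generation 1: 15 live cells
(generation 1 grid is the final answer)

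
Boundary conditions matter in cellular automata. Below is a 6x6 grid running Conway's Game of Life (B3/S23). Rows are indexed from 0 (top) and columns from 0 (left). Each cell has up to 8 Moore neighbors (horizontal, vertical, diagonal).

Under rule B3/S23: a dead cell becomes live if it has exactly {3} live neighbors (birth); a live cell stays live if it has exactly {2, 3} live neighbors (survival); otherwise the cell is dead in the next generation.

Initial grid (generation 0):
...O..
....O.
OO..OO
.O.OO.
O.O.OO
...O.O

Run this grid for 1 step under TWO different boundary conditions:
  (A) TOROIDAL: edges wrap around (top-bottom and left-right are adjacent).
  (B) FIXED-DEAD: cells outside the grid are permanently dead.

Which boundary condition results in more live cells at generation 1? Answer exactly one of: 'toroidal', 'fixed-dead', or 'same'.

Answer: toroidal

Derivation:
Under TOROIDAL boundary, generation 1:
...O..
O..OO.
OOO...
......
OOO...
O.OO.O
Population = 14

Under FIXED-DEAD boundary, generation 1:
......
...OOO
OOO..O
......
.OO..O
...O.O
Population = 12

Comparison: toroidal=14, fixed-dead=12 -> toroidal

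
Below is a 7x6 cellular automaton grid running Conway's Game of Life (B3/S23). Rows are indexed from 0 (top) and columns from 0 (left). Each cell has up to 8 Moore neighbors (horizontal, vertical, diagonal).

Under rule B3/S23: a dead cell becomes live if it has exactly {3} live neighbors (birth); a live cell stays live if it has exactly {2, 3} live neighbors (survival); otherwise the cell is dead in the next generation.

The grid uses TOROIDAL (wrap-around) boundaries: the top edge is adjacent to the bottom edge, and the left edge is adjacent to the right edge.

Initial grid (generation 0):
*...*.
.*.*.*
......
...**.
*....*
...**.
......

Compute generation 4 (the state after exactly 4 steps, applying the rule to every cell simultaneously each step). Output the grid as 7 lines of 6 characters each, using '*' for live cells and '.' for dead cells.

Simulating step by step:
Generation 0 (given above): 11 live cells
Generation 1: 16 live cells
*...**
*...**
..**..
....**
.....*
....**
...***
Generation 2: 11 live cells
......
**....
*..*..
...***
*.....
*..*..
...*..
Generation 3: 12 live cells
......
**....
****..
*..***
*..*..
......
......
Generation 4: 4 live cells
(generation 4 grid is the final answer)

Answer: ......
*.....
...*..
......
*..*..
......
......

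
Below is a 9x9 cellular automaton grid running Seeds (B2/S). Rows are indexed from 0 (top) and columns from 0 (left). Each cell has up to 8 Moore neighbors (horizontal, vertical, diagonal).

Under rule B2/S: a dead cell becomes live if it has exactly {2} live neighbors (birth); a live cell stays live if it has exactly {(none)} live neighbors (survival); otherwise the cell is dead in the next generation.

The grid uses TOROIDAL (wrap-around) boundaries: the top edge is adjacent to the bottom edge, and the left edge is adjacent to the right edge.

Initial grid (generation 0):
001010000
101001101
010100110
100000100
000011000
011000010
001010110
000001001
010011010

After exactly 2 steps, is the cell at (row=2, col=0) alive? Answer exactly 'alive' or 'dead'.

Answer: alive

Derivation:
Simulating step by step:
Generation 0 (given above): 28 live cells
Generation 1: 18 live cells
000000000
000000000
000010000
011100001
101100011
000000001
100000000
111000000
101000001
Generation 2: 11 live cells
110000001
000000000
110000000
000000000
000010000
001100000
001000000
000100000
000100000

Cell (2,0) at generation 2: 1 -> alive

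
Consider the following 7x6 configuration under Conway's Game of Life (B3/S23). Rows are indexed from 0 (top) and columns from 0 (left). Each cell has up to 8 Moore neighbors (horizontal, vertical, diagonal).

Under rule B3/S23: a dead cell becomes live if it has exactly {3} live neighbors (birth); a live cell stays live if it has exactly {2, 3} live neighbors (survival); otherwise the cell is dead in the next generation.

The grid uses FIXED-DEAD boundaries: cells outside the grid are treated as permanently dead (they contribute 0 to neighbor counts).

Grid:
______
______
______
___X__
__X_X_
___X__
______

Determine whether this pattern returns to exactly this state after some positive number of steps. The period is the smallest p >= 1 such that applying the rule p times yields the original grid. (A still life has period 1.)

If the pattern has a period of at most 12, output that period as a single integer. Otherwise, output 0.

Simulating and comparing each generation to the original:
Gen 0 (original, given above): 4 live cells
Gen 1: 4 live cells, MATCHES original -> period = 1

Answer: 1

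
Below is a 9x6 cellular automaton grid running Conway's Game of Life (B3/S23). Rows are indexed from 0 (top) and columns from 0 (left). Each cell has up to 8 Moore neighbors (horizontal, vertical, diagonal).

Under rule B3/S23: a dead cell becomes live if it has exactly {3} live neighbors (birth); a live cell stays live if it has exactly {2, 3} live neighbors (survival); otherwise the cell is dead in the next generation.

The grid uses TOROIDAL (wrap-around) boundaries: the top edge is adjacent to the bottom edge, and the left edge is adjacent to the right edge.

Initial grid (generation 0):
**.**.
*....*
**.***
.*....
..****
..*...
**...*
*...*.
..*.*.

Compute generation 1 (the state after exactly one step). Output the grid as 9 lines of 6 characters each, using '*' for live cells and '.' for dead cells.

Simulating step by step:
Generation 0 (given above): 24 live cells
Generation 1: 23 live cells
(generation 1 grid is the final answer)

Answer: *****.
......
.**.*.
.*....
.****.
..*...
**...*
*..**.
*.*.*.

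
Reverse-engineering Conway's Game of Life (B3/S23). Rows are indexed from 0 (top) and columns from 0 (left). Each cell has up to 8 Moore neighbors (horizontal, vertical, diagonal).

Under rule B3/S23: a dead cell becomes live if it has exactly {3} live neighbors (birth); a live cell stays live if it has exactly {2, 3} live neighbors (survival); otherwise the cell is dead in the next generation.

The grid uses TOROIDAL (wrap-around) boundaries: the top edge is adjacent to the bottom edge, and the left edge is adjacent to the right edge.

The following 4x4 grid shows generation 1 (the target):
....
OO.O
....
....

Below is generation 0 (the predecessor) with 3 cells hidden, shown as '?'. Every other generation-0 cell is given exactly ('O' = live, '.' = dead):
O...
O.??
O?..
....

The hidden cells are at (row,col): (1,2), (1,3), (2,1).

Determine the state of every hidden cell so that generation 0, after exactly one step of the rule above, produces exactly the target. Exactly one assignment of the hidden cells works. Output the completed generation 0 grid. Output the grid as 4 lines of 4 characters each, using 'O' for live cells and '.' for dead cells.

Answer: O...
O...
O...
....

Derivation:
Hidden generation-0 cells (in order): (1,2), (1,3), (2,1).
A hidden cell only influences target cells in its own 3x3 neighborhood. Try each of the 2^3 = 8 assignments, step the completed generation 0 forward once under B3/S23, and compare with the target:
  (1,2)=. (1,3)=. (2,1)=. -> step reproduces the target at every cell -> ACCEPT
  (1,2)=. (1,3)=. (2,1)=O -> step gives (1,1)='.' but target has 'O' -> reject
  (1,2)=. (1,3)=O (2,1)=. -> step gives (0,0)='O' but target has '.' -> reject
  (1,2)=. (1,3)=O (2,1)=O -> step gives (0,0)='O' but target has '.' -> reject
  (1,2)=O (1,3)=. (2,1)=. -> step gives (0,1)='O' but target has '.' -> reject
  (1,2)=O (1,3)=. (2,1)=O -> step gives (0,1)='O' but target has '.' -> reject
  (1,2)=O (1,3)=O (2,1)=. -> step gives (0,0)='O' but target has '.' -> reject
  (1,2)=O (1,3)=O (2,1)=O -> step gives (0,0)='O' but target has '.' -> reject
Unique solution: (1,2)=dead, (1,3)=dead, (2,1)=dead.
Check: live-neighbor counts of every cell in the completed generation 0:
1202
2303
1202
2202
Applying B3/S23 to generation 0 with these counts gives:
....
OO.O
....
....
which matches the target exactly.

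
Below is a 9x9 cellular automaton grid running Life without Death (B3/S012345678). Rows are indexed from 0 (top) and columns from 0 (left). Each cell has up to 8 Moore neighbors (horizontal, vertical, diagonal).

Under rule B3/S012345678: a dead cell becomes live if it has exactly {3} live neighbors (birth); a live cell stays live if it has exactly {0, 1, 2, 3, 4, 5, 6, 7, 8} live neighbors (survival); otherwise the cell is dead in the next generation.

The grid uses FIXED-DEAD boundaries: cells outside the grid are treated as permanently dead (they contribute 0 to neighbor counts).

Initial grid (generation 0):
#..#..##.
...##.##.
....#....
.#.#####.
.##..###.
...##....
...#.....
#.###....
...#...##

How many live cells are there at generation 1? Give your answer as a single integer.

Answer: 37

Derivation:
Simulating step by step:
Generation 0 (given above): 30 live cells
Generation 1: 37 live cells
#..#####.
...##.##.
..#.#....
.#.#####.
.##..###.
...####..
...#.....
#.###....
..###..##
Population at generation 1: 37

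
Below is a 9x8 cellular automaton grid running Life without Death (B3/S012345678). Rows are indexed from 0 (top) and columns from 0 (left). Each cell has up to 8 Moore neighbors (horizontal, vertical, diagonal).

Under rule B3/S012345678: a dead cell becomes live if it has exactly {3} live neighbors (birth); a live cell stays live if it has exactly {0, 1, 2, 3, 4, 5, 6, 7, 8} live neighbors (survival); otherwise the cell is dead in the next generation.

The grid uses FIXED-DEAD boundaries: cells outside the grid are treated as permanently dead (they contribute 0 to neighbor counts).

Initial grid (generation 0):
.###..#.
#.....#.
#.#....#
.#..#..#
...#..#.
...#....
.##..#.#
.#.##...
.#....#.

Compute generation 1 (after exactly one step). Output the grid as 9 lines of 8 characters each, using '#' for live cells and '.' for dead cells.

Simulating step by step:
Generation 0 (given above): 24 live cells
Generation 1: 38 live cells
(generation 1 grid is the final answer)

Answer: .###..#.
#..#..##
#.#...##
.####.##
..###.#.
...##.#.
.##..#.#
##.####.
.##...#.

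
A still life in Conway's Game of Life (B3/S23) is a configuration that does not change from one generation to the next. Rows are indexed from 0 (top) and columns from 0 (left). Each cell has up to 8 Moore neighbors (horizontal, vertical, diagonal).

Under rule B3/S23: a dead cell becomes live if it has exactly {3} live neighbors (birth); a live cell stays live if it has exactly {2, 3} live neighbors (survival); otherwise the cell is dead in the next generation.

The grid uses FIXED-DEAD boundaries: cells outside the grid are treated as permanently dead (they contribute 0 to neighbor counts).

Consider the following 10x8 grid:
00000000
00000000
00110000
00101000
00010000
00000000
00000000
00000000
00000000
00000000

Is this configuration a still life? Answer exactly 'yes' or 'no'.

Answer: yes

Derivation:
Compute generation 1 and compare to generation 0 (given above):
Generation 1:
00000000
00000000
00110000
00101000
00010000
00000000
00000000
00000000
00000000
00000000
The grids are IDENTICAL -> still life.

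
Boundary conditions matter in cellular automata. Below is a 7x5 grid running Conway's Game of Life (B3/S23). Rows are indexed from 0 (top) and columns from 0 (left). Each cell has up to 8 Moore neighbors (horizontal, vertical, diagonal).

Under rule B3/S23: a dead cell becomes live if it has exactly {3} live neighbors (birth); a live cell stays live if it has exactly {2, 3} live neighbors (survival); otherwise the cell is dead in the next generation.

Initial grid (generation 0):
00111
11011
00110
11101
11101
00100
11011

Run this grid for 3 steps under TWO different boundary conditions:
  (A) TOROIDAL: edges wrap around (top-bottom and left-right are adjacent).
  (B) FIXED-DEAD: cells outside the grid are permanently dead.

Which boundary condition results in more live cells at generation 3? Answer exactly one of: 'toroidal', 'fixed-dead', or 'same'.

Under TOROIDAL boundary, generation 3:
00000
00000
00000
00000
00000
00000
00000
Population = 0

Under FIXED-DEAD boundary, generation 3:
01100
01100
00000
00000
00100
01010
01010
Population = 9

Comparison: toroidal=0, fixed-dead=9 -> fixed-dead

Answer: fixed-dead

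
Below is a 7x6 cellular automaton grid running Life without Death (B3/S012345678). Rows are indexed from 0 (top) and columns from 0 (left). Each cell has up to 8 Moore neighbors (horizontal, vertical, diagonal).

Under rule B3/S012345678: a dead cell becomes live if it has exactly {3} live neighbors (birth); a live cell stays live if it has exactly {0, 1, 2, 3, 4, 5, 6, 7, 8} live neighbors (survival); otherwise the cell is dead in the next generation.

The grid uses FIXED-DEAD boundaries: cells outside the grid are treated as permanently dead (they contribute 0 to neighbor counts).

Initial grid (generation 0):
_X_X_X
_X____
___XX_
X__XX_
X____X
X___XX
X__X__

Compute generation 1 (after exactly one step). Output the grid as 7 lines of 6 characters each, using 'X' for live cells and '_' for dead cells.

Answer: _XXX_X
_X_X__
__XXX_
X__XXX
XX_X_X
XX__XX
X__XX_

Derivation:
Simulating step by step:
Generation 0 (given above): 16 live cells
Generation 1: 24 live cells
(generation 1 grid is the final answer)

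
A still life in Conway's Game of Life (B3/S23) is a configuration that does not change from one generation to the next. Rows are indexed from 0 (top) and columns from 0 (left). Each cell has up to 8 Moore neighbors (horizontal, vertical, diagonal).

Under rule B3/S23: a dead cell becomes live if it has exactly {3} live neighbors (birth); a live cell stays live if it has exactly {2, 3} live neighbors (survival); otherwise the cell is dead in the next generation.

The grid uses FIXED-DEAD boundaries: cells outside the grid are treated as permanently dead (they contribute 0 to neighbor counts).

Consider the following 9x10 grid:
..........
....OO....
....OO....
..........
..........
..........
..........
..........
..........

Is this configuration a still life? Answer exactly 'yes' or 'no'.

Answer: yes

Derivation:
Compute generation 1 and compare to generation 0 (given above):
Generation 1:
..........
....OO....
....OO....
..........
..........
..........
..........
..........
..........
The grids are IDENTICAL -> still life.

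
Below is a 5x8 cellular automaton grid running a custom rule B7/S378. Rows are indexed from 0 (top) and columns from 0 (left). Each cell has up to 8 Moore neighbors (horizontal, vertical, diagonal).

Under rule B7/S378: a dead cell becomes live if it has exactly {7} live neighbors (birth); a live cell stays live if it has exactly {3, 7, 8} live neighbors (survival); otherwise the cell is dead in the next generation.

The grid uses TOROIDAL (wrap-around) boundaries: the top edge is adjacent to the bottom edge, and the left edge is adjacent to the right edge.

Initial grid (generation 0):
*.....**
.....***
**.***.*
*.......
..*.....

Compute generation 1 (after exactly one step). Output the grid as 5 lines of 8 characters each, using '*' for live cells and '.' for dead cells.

Answer: ........
........
....**..
*.......
........

Derivation:
Simulating step by step:
Generation 0 (given above): 14 live cells
Generation 1: 3 live cells
(generation 1 grid is the final answer)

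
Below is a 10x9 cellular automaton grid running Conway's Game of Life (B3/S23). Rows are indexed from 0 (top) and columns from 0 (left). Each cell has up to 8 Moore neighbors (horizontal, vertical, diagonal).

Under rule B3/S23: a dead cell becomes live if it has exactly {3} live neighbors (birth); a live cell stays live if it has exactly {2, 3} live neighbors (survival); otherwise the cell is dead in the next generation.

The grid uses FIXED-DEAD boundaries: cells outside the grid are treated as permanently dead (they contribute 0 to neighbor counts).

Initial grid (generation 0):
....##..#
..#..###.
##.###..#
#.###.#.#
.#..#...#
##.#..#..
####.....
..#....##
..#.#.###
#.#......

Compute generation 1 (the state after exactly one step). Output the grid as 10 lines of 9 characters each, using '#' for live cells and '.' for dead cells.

Simulating step by step:
Generation 0 (given above): 40 live cells
Generation 1: 25 live cells
(generation 1 grid is the final answer)

Answer: ....##.#.
.##....##
#.......#
#.......#
....#....
...##....
#..#...#.
......#.#
..#...#.#
.#.#...#.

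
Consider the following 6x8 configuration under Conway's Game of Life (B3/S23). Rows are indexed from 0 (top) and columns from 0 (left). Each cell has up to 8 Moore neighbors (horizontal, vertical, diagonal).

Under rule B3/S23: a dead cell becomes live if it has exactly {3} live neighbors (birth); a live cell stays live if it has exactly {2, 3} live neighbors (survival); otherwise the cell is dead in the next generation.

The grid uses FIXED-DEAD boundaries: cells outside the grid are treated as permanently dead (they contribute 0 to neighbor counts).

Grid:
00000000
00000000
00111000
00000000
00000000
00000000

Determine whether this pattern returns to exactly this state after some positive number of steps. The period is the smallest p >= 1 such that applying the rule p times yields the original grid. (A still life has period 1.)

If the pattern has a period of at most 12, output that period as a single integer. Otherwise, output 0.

Simulating and comparing each generation to the original:
Gen 0 (original, given above): 3 live cells
Gen 1: 3 live cells, differs from original
Gen 2: 3 live cells, MATCHES original -> period = 2

Answer: 2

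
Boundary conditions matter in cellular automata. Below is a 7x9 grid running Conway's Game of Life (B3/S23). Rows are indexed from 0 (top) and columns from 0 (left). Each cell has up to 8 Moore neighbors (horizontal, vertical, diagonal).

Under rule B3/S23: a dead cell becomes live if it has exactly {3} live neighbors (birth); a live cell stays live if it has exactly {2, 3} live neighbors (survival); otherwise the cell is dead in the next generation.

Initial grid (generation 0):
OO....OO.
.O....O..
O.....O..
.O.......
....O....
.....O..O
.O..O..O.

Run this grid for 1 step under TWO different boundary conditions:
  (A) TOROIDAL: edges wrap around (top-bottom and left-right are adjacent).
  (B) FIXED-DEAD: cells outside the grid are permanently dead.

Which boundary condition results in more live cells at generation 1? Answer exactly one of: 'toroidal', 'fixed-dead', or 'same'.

Answer: toroidal

Derivation:
Under TOROIDAL boundary, generation 1:
OOO..OOOO
.O...OO.O
OO.......
.........
.........
....OO...
.O...O.O.
Population = 18

Under FIXED-DEAD boundary, generation 1:
OO....OO.
.O...OO..
OO.......
.........
.........
....OO...
.........
Population = 11

Comparison: toroidal=18, fixed-dead=11 -> toroidal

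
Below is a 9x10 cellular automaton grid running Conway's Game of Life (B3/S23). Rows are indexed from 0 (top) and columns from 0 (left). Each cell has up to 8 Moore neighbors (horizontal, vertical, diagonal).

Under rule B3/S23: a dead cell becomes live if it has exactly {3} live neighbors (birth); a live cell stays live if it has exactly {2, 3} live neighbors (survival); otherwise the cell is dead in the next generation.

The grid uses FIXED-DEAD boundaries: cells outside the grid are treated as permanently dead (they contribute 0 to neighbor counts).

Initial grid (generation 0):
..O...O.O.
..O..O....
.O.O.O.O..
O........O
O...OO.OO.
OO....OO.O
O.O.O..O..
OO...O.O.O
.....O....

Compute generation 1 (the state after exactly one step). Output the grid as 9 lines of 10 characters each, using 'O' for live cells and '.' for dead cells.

Simulating step by step:
Generation 0 (given above): 31 live cells
Generation 1: 30 live cells
(generation 1 grid is the final answer)

Answer: ..........
.OOOOO.O..
.OO.O.O...
OO...O.O..
O....O.O.O
O..OO.....
..O..O.O..
OO..OO..O.
......O...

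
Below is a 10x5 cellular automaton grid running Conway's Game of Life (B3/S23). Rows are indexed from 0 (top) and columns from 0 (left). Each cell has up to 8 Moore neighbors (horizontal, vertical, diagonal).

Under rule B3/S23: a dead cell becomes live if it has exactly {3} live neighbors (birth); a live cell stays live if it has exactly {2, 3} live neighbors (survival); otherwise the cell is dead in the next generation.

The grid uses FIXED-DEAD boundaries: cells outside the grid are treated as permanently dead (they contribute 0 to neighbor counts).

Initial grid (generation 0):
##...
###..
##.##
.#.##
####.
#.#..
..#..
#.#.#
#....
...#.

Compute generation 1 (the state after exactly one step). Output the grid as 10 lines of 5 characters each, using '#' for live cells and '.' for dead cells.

Simulating step by step:
Generation 0 (given above): 24 live cells
Generation 1: 11 live cells
(generation 1 grid is the final answer)

Answer: #.#..
...#.
....#
.....
#...#
#....
..#..
...#.
.#.#.
.....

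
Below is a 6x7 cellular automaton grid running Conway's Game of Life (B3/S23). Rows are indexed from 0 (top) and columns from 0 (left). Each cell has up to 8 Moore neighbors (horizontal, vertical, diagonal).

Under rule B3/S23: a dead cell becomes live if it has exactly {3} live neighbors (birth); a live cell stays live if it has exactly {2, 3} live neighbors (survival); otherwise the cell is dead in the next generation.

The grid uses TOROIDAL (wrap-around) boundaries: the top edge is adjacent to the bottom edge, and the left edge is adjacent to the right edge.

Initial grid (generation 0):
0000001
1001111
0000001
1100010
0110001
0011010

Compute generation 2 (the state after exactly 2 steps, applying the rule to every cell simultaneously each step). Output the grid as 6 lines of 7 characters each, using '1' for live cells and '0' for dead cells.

Simulating step by step:
Generation 0 (given above): 16 live cells
Generation 1: 18 live cells
1010000
1000100
0100000
0110010
0001111
1111011
Generation 2: 13 live cells
(generation 2 grid is the final answer)

Answer: 0010110
1000000
1110000
1111011
0000000
0000000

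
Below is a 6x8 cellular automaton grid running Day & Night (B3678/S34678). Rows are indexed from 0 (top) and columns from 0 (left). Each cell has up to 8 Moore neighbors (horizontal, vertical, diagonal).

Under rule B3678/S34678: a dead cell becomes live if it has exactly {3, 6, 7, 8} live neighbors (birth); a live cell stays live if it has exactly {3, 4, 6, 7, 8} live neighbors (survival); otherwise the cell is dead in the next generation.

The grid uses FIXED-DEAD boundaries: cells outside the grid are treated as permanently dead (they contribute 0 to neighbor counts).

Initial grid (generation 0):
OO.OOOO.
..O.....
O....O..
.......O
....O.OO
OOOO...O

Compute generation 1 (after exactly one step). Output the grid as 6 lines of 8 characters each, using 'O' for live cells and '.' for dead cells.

Answer: ..O.....
O..O..O.
........
.....O..
.OOO..OO
......O.

Derivation:
Simulating step by step:
Generation 0 (given above): 18 live cells
Generation 1: 11 live cells
(generation 1 grid is the final answer)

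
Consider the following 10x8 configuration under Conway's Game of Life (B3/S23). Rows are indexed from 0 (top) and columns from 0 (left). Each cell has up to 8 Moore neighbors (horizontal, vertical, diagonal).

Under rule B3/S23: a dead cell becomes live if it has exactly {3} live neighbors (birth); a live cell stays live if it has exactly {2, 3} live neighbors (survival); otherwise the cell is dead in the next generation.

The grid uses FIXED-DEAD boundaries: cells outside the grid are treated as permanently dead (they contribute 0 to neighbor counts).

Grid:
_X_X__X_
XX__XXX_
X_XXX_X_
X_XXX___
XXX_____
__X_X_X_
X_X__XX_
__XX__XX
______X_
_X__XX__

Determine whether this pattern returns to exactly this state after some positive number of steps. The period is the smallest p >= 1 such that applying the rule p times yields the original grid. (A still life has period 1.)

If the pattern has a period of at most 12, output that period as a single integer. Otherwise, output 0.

Simulating and comparing each generation to the original:
Gen 0 (original, given above): 35 live cells
Gen 1: 31 live cells, differs from original
Gen 2: 34 live cells, differs from original
Gen 3: 23 live cells, differs from original
Gen 4: 20 live cells, differs from original
Gen 5: 17 live cells, differs from original
Gen 6: 15 live cells, differs from original
Gen 7: 16 live cells, differs from original
Gen 8: 12 live cells, differs from original
Gen 9: 9 live cells, differs from original
Gen 10: 7 live cells, differs from original
Gen 11: 7 live cells, differs from original
Gen 12: 7 live cells, differs from original
No period found within 12 steps.

Answer: 0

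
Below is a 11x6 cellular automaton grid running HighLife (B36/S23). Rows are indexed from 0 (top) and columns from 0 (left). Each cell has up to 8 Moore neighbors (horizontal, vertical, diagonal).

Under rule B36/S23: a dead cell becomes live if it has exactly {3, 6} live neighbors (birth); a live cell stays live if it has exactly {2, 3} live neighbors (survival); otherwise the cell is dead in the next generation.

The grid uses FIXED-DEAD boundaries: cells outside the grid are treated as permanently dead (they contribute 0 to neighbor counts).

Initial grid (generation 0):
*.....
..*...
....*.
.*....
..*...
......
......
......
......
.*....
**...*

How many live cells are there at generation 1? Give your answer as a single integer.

Simulating step by step:
Generation 0 (given above): 9 live cells
Generation 1: 4 live cells
......
......
......
......
......
......
......
......
......
**....
**....
Population at generation 1: 4

Answer: 4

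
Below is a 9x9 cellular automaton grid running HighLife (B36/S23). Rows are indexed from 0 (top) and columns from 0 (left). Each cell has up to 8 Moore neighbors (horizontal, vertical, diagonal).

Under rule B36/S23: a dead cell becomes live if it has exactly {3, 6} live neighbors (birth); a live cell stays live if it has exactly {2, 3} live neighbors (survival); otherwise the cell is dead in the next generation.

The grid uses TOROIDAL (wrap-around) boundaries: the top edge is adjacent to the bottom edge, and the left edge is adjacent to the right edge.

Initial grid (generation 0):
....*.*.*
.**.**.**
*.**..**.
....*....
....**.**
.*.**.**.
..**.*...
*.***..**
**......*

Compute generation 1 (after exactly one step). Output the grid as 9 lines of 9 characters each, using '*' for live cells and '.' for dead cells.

Simulating step by step:
Generation 0 (given above): 36 live cells
Generation 1: 26 live cells
(generation 1 grid is the final answer)

Answer: *.***.*..
.**.*....
*.*...**.
....*....
.......**
.......**
*...**...
....*..*.
.**.**...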